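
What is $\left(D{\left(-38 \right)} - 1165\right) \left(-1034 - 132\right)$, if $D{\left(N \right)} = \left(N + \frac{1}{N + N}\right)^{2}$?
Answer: $- \frac{942874823}{2888} \approx -3.2648 \cdot 10^{5}$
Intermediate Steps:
$D{\left(N \right)} = \left(N + \frac{1}{2 N}\right)^{2}$
$\left(D{\left(-38 \right)} - 1165\right) \left(-1034 - 132\right) = \left(\frac{\left(1 + 2 \left(-38\right)^{2}\right)^{2}}{4 \cdot 1444} - 1165\right) \left(-1034 - 132\right) = \left(\frac{1}{4} \cdot \frac{1}{1444} \left(1 + 2 \cdot 1444\right)^{2} - 1165\right) \left(-1166\right) = \left(\frac{1}{4} \cdot \frac{1}{1444} \left(1 + 2888\right)^{2} - 1165\right) \left(-1166\right) = \left(\frac{1}{4} \cdot \frac{1}{1444} \cdot 2889^{2} - 1165\right) \left(-1166\right) = \left(\frac{1}{4} \cdot \frac{1}{1444} \cdot 8346321 - 1165\right) \left(-1166\right) = \left(\frac{8346321}{5776} - 1165\right) \left(-1166\right) = \frac{1617281}{5776} \left(-1166\right) = - \frac{942874823}{2888}$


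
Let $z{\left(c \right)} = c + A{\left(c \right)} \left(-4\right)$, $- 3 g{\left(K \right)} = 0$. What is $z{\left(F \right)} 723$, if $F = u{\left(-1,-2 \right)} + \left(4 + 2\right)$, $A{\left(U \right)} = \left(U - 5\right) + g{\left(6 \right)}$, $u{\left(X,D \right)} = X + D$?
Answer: $7953$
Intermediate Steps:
$g{\left(K \right)} = 0$ ($g{\left(K \right)} = \left(- \frac{1}{3}\right) 0 = 0$)
$u{\left(X,D \right)} = D + X$
$A{\left(U \right)} = -5 + U$ ($A{\left(U \right)} = \left(U - 5\right) + 0 = \left(-5 + U\right) + 0 = -5 + U$)
$F = 3$ ($F = \left(-2 - 1\right) + \left(4 + 2\right) = -3 + 6 = 3$)
$z{\left(c \right)} = 20 - 3 c$ ($z{\left(c \right)} = c + \left(-5 + c\right) \left(-4\right) = c - \left(-20 + 4 c\right) = 20 - 3 c$)
$z{\left(F \right)} 723 = \left(20 - 9\right) 723 = 11 \cdot 723 = 7953$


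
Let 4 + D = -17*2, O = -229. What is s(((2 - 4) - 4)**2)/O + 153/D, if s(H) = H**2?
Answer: -84285/8702 ≈ -9.6857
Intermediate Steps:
D = -38 (D = -4 - 17*2 = -4 - 34 = -38)
s(((2 - 4) - 4)**2)/O + 153/D = (((2 - 4) - 4)**2)**2/(-229) + 153/(-38) = ((-2 - 4)**2)**2*(-1/229) + 153*(-1/38) = ((-6)**2)**2*(-1/229) - 153/38 = 36**2*(-1/229) - 153/38 = 1296*(-1/229) - 153/38 = -1296/229 - 153/38 = -84285/8702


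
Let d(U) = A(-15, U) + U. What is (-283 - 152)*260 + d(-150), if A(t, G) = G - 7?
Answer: -113407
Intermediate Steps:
A(t, G) = -7 + G
d(U) = -7 + 2*U (d(U) = (-7 + U) + U = -7 + 2*U)
(-283 - 152)*260 + d(-150) = (-283 - 152)*260 + (-7 + 2*(-150)) = -435*260 + (-7 - 300) = -113100 - 307 = -113407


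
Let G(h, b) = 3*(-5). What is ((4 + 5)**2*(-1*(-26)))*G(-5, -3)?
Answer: -31590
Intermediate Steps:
G(h, b) = -15
((4 + 5)**2*(-1*(-26)))*G(-5, -3) = ((4 + 5)**2*(-1*(-26)))*(-15) = (9**2*26)*(-15) = (81*26)*(-15) = 2106*(-15) = -31590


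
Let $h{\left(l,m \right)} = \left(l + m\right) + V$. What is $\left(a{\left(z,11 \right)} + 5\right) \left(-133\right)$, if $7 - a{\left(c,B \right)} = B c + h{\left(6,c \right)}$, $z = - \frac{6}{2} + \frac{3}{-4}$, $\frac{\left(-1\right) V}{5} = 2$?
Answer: $-8113$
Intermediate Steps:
$V = -10$ ($V = \left(-5\right) 2 = -10$)
$z = - \frac{15}{4}$ ($z = \left(-6\right) \frac{1}{2} + 3 \left(- \frac{1}{4}\right) = -3 - \frac{3}{4} = - \frac{15}{4} \approx -3.75$)
$h{\left(l,m \right)} = -10 + l + m$ ($h{\left(l,m \right)} = \left(l + m\right) - 10 = -10 + l + m$)
$a{\left(c,B \right)} = 11 - c - B c$ ($a{\left(c,B \right)} = 7 - \left(B c + \left(-10 + 6 + c\right)\right) = 7 - \left(B c + \left(-4 + c\right)\right) = 7 - \left(-4 + c + B c\right) = 11 - c - B c$)
$\left(a{\left(z,11 \right)} + 5\right) \left(-133\right) = \left(\left(11 - - \frac{15}{4} - 11 \left(- \frac{15}{4}\right)\right) + 5\right) \left(-133\right) = \left(\left(11 + \frac{15}{4} + \frac{165}{4}\right) + 5\right) \left(-133\right) = \left(56 + 5\right) \left(-133\right) = 61 \left(-133\right) = -8113$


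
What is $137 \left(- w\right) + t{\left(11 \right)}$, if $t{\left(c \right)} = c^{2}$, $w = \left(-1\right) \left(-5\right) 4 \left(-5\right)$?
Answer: $13821$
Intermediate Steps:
$w = -100$ ($w = 5 \cdot 4 \left(-5\right) = 20 \left(-5\right) = -100$)
$137 \left(- w\right) + t{\left(11 \right)} = 137 \left(\left(-1\right) \left(-100\right)\right) + 11^{2} = 137 \cdot 100 + 121 = 13700 + 121 = 13821$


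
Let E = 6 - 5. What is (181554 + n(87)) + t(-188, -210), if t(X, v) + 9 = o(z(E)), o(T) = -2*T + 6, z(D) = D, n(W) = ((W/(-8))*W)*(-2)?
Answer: 733765/4 ≈ 1.8344e+5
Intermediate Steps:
E = 1
n(W) = W²/4 (n(W) = ((W*(-⅛))*W)*(-2) = ((-W/8)*W)*(-2) = -W²/8*(-2) = W²/4)
o(T) = 6 - 2*T
t(X, v) = -5 (t(X, v) = -9 + (6 - 2*1) = -9 + (6 - 2) = -9 + 4 = -5)
(181554 + n(87)) + t(-188, -210) = (181554 + (¼)*87²) - 5 = (181554 + (¼)*7569) - 5 = (181554 + 7569/4) - 5 = 733785/4 - 5 = 733765/4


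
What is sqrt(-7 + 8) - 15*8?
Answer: -119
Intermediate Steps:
sqrt(-7 + 8) - 15*8 = sqrt(1) - 120 = 1 - 120 = -119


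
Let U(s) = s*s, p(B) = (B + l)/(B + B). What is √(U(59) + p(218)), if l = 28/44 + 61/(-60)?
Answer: √18018023859165/71940 ≈ 59.004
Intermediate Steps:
l = -251/660 (l = 28*(1/44) + 61*(-1/60) = 7/11 - 61/60 = -251/660 ≈ -0.38030)
p(B) = (-251/660 + B)/(2*B) (p(B) = (B - 251/660)/(B + B) = (-251/660 + B)/((2*B)) = (-251/660 + B)*(1/(2*B)) = (-251/660 + B)/(2*B))
U(s) = s²
√(U(59) + p(218)) = √(59² + (1/1320)*(-251 + 660*218)/218) = √(3481 + (1/1320)*(1/218)*(-251 + 143880)) = √(3481 + (1/1320)*(1/218)*143629) = √(3481 + 143629/287760) = √(1001836189/287760) = √18018023859165/71940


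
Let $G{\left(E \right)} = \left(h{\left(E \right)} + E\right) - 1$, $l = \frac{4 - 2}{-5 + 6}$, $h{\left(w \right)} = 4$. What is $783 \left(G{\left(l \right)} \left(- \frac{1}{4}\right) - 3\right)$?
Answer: $- \frac{13311}{4} \approx -3327.8$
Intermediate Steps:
$l = 2$ ($l = \frac{2}{1} = 2 \cdot 1 = 2$)
$G{\left(E \right)} = 3 + E$ ($G{\left(E \right)} = \left(4 + E\right) - 1 = 3 + E$)
$783 \left(G{\left(l \right)} \left(- \frac{1}{4}\right) - 3\right) = 783 \left(\left(3 + 2\right) \left(- \frac{1}{4}\right) - 3\right) = 783 \left(5 \left(\left(-1\right) \frac{1}{4}\right) - 3\right) = 783 \left(5 \left(- \frac{1}{4}\right) - 3\right) = 783 \left(- \frac{5}{4} - 3\right) = 783 \left(- \frac{17}{4}\right) = - \frac{13311}{4}$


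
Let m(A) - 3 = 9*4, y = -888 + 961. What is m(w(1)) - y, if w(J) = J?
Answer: -34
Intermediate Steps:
y = 73
m(A) = 39 (m(A) = 3 + 9*4 = 3 + 36 = 39)
m(w(1)) - y = 39 - 1*73 = 39 - 73 = -34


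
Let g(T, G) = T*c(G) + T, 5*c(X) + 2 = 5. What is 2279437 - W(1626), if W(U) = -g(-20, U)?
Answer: 2279405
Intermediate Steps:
c(X) = ⅗ (c(X) = -⅖ + (⅕)*5 = -⅖ + 1 = ⅗)
g(T, G) = 8*T/5 (g(T, G) = T*(⅗) + T = 3*T/5 + T = 8*T/5)
W(U) = 32 (W(U) = -8*(-20)/5 = -1*(-32) = 32)
2279437 - W(1626) = 2279437 - 1*32 = 2279437 - 32 = 2279405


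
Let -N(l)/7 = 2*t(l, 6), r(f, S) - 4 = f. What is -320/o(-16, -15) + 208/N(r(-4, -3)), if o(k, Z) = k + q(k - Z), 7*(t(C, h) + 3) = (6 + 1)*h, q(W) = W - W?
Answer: 316/21 ≈ 15.048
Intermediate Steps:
q(W) = 0
r(f, S) = 4 + f
t(C, h) = -3 + h (t(C, h) = -3 + ((6 + 1)*h)/7 = -3 + (7*h)/7 = -3 + h)
o(k, Z) = k (o(k, Z) = k + 0 = k)
N(l) = -42 (N(l) = -14*(-3 + 6) = -14*3 = -7*6 = -42)
-320/o(-16, -15) + 208/N(r(-4, -3)) = -320/(-16) + 208/(-42) = -320*(-1/16) + 208*(-1/42) = 20 - 104/21 = 316/21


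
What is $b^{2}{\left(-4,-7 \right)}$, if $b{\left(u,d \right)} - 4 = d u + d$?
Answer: $625$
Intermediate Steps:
$b{\left(u,d \right)} = 4 + d + d u$ ($b{\left(u,d \right)} = 4 + \left(d u + d\right) = 4 + \left(d + d u\right) = 4 + d + d u$)
$b^{2}{\left(-4,-7 \right)} = \left(4 - 7 - -28\right)^{2} = \left(4 - 7 + 28\right)^{2} = 25^{2} = 625$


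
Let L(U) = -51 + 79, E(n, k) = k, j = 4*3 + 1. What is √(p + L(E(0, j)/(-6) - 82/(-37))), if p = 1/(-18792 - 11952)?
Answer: √735149674/5124 ≈ 5.2915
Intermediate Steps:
j = 13 (j = 12 + 1 = 13)
L(U) = 28
p = -1/30744 (p = 1/(-30744) = -1/30744 ≈ -3.2527e-5)
√(p + L(E(0, j)/(-6) - 82/(-37))) = √(-1/30744 + 28) = √(860831/30744) = √735149674/5124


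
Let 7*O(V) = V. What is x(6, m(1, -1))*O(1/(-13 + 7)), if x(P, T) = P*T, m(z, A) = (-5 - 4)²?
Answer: -81/7 ≈ -11.571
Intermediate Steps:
O(V) = V/7
m(z, A) = 81 (m(z, A) = (-9)² = 81)
x(6, m(1, -1))*O(1/(-13 + 7)) = (6*81)*(1/(7*(-13 + 7))) = 486*((⅐)/(-6)) = 486*((⅐)*(-⅙)) = 486*(-1/42) = -81/7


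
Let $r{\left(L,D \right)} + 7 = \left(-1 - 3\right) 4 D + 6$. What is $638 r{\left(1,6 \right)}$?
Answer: $-61886$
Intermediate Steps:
$r{\left(L,D \right)} = -1 - 16 D$ ($r{\left(L,D \right)} = -7 + \left(\left(-1 - 3\right) 4 D + 6\right) = -7 + \left(\left(-4\right) 4 D + 6\right) = -7 - \left(-6 + 16 D\right) = -1 - 16 D$)
$638 r{\left(1,6 \right)} = 638 \left(-1 - 96\right) = 638 \left(-97\right) = -61886$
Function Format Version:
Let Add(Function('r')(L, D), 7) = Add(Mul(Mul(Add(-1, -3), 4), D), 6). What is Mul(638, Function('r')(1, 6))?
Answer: -61886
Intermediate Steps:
Function('r')(L, D) = Add(-1, Mul(-16, D)) (Function('r')(L, D) = Add(-7, Add(Mul(Mul(Add(-1, -3), 4), D), 6)) = Add(-7, Add(Mul(Mul(-4, 4), D), 6)) = Add(-7, Add(Mul(-16, D), 6)) = Add(-7, Add(6, Mul(-16, D))) = Add(-1, Mul(-16, D)))
Mul(638, Function('r')(1, 6)) = Mul(638, Add(-1, Mul(-16, 6))) = Mul(638, Add(-1, -96)) = Mul(638, -97) = -61886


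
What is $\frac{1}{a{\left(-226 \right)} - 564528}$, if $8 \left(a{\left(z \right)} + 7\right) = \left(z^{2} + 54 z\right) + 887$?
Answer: $- \frac{8}{4476521} \approx -1.7871 \cdot 10^{-6}$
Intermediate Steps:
$a{\left(z \right)} = \frac{831}{8} + \frac{z^{2}}{8} + \frac{27 z}{4}$ ($a{\left(z \right)} = -7 + \frac{\left(z^{2} + 54 z\right) + 887}{8} = -7 + \frac{887 + z^{2} + 54 z}{8} = -7 + \left(\frac{887}{8} + \frac{z^{2}}{8} + \frac{27 z}{4}\right) = \frac{831}{8} + \frac{z^{2}}{8} + \frac{27 z}{4}$)
$\frac{1}{a{\left(-226 \right)} - 564528} = \frac{1}{\left(\frac{831}{8} + \frac{\left(-226\right)^{2}}{8} + \frac{27}{4} \left(-226\right)\right) - 564528} = \frac{1}{\left(\frac{831}{8} + \frac{1}{8} \cdot 51076 - \frac{3051}{2}\right) - 564528} = \frac{1}{\left(\frac{831}{8} + \frac{12769}{2} - \frac{3051}{2}\right) - 564528} = \frac{1}{\frac{39703}{8} - 564528} = \frac{1}{- \frac{4476521}{8}} = - \frac{8}{4476521}$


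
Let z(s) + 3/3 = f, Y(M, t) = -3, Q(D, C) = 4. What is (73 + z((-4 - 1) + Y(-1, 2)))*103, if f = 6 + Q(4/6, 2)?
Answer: 8446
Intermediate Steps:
f = 10 (f = 6 + 4 = 10)
z(s) = 9 (z(s) = -1 + 10 = 9)
(73 + z((-4 - 1) + Y(-1, 2)))*103 = (73 + 9)*103 = 82*103 = 8446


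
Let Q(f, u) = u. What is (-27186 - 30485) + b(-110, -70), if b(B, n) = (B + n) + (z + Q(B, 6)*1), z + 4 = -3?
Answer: -57852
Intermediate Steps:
z = -7 (z = -4 - 3 = -7)
b(B, n) = -1 + B + n (b(B, n) = (B + n) + (-7 + 6*1) = (B + n) + (-7 + 6) = (B + n) - 1 = -1 + B + n)
(-27186 - 30485) + b(-110, -70) = (-27186 - 30485) + (-1 - 110 - 70) = -57671 - 181 = -57852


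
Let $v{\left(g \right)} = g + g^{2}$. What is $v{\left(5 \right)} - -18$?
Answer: $48$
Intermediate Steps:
$v{\left(5 \right)} - -18 = 5 \left(1 + 5\right) - -18 = 5 \cdot 6 + 18 = 30 + 18 = 48$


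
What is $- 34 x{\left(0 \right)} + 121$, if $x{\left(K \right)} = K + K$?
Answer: $121$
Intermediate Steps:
$x{\left(K \right)} = 2 K$
$- 34 x{\left(0 \right)} + 121 = - 34 \cdot 2 \cdot 0 + 121 = \left(-34\right) 0 + 121 = 0 + 121 = 121$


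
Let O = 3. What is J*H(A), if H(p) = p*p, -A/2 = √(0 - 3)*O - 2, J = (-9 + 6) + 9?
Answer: -552 - 288*I*√3 ≈ -552.0 - 498.83*I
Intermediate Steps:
J = 6 (J = -3 + 9 = 6)
A = 4 - 6*I*√3 (A = -2*(√(0 - 3)*3 - 2) = -2*(√(-3)*3 - 2) = -2*((I*√3)*3 - 2) = -2*(3*I*√3 - 2) = -2*(-2 + 3*I*√3) = 4 - 6*I*√3 ≈ 4.0 - 10.392*I)
H(p) = p²
J*H(A) = 6*(4 - 6*I*√3)²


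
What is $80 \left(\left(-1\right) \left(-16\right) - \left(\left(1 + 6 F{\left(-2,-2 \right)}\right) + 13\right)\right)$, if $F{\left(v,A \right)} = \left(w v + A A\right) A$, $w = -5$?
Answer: $13600$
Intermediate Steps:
$F{\left(v,A \right)} = A \left(A^{2} - 5 v\right)$ ($F{\left(v,A \right)} = \left(- 5 v + A A\right) A = \left(- 5 v + A^{2}\right) A = \left(A^{2} - 5 v\right) A = A \left(A^{2} - 5 v\right)$)
$80 \left(\left(-1\right) \left(-16\right) - \left(\left(1 + 6 F{\left(-2,-2 \right)}\right) + 13\right)\right) = 80 \left(\left(-1\right) \left(-16\right) - \left(\left(1 + 6 \left(- 2 \left(\left(-2\right)^{2} - -10\right)\right)\right) + 13\right)\right) = 80 \left(16 - \left(\left(1 + 6 \left(- 2 \left(4 + 10\right)\right)\right) + 13\right)\right) = 80 \left(16 - \left(\left(1 + 6 \left(\left(-2\right) 14\right)\right) + 13\right)\right) = 80 \left(16 - \left(\left(1 + 6 \left(-28\right)\right) + 13\right)\right) = 80 \left(16 - \left(\left(1 - 168\right) + 13\right)\right) = 80 \left(16 - \left(-167 + 13\right)\right) = 80 \left(16 - -154\right) = 80 \left(16 + 154\right) = 80 \cdot 170 = 13600$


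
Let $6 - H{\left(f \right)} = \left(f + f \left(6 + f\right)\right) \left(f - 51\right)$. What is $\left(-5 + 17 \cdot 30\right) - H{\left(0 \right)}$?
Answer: $499$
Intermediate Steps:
$H{\left(f \right)} = 6 - \left(-51 + f\right) \left(f + f \left(6 + f\right)\right)$ ($H{\left(f \right)} = 6 - \left(f + f \left(6 + f\right)\right) \left(f - 51\right) = 6 - \left(f + f \left(6 + f\right)\right) \left(-51 + f\right) = 6 - \left(-51 + f\right) \left(f + f \left(6 + f\right)\right)$)
$\left(-5 + 17 \cdot 30\right) - H{\left(0 \right)} = \left(-5 + 17 \cdot 30\right) - \left(6 - 0^{3} + 44 \cdot 0^{2} + 357 \cdot 0\right) = \left(-5 + 510\right) - \left(6 - 0 + 44 \cdot 0 + 0\right) = 505 - \left(6 + 0 + 0 + 0\right) = 505 - 6 = 499$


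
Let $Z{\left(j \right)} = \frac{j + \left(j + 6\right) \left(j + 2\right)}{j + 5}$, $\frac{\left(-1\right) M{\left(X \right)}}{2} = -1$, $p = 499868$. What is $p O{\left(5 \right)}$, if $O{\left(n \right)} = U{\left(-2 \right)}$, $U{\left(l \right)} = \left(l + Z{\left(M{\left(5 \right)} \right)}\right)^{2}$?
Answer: $\frac{199947200}{49} \approx 4.0806 \cdot 10^{6}$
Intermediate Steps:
$M{\left(X \right)} = 2$ ($M{\left(X \right)} = \left(-2\right) \left(-1\right) = 2$)
$Z{\left(j \right)} = \frac{j + \left(2 + j\right) \left(6 + j\right)}{5 + j}$ ($Z{\left(j \right)} = \frac{j + \left(6 + j\right) \left(2 + j\right)}{5 + j} = \frac{j + \left(2 + j\right) \left(6 + j\right)}{5 + j}$)
$U{\left(l \right)} = \left(\frac{34}{7} + l\right)^{2}$ ($U{\left(l \right)} = \left(l + \frac{12 + 2^{2} + 9 \cdot 2}{5 + 2}\right)^{2} = \left(l + \frac{12 + 4 + 18}{7}\right)^{2} = \left(l + \frac{1}{7} \cdot 34\right)^{2} = \left(l + \frac{34}{7}\right)^{2} = \left(\frac{34}{7} + l\right)^{2}$)
$O{\left(n \right)} = \frac{400}{49}$ ($O{\left(n \right)} = \frac{\left(34 + 7 \left(-2\right)\right)^{2}}{49} = \frac{\left(34 - 14\right)^{2}}{49} = \frac{20^{2}}{49} = \frac{1}{49} \cdot 400 = \frac{400}{49}$)
$p O{\left(5 \right)} = 499868 \cdot \frac{400}{49} = \frac{199947200}{49}$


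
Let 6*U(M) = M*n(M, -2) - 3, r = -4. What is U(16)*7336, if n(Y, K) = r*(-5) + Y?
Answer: 700588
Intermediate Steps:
n(Y, K) = 20 + Y (n(Y, K) = -4*(-5) + Y = 20 + Y)
U(M) = -1/2 + M*(20 + M)/6 (U(M) = (M*(20 + M) - 3)/6 = (-3 + M*(20 + M))/6 = -1/2 + M*(20 + M)/6)
U(16)*7336 = (-1/2 + (1/6)*16*(20 + 16))*7336 = (-1/2 + (1/6)*16*36)*7336 = (-1/2 + 96)*7336 = (191/2)*7336 = 700588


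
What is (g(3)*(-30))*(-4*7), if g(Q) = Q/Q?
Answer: 840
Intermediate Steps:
g(Q) = 1
(g(3)*(-30))*(-4*7) = (1*(-30))*(-4*7) = -30*(-28) = 840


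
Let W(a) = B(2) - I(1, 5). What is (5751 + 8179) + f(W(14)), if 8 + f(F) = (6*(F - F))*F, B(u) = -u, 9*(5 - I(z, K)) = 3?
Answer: 13922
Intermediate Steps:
I(z, K) = 14/3 (I(z, K) = 5 - 1/9*3 = 5 - 1/3 = 14/3)
W(a) = -20/3 (W(a) = -1*2 - 1*14/3 = -2 - 14/3 = -20/3)
f(F) = -8 (f(F) = -8 + (6*(F - F))*F = -8 + (6*0)*F = -8 + 0*F = -8 + 0 = -8)
(5751 + 8179) + f(W(14)) = (5751 + 8179) - 8 = 13930 - 8 = 13922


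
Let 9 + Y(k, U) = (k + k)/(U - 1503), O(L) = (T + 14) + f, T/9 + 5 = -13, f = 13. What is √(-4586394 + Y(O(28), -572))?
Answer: I*√789893234265/415 ≈ 2141.6*I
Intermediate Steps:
T = -162 (T = -45 + 9*(-13) = -45 - 117 = -162)
O(L) = -135 (O(L) = (-162 + 14) + 13 = -148 + 13 = -135)
Y(k, U) = -9 + 2*k/(-1503 + U) (Y(k, U) = -9 + (k + k)/(U - 1503) = -9 + (2*k)/(-1503 + U) = -9 + 2*k/(-1503 + U))
√(-4586394 + Y(O(28), -572)) = √(-4586394 + (13527 - 9*(-572) + 2*(-135))/(-1503 - 572)) = √(-4586394 + (13527 + 5148 - 270)/(-2075)) = √(-4586394 - 1/2075*18405) = √(-4586394 - 3681/415) = √(-1903357191/415) = I*√789893234265/415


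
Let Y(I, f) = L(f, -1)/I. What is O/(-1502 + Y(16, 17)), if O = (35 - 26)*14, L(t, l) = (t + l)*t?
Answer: -14/165 ≈ -0.084849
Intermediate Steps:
L(t, l) = t*(l + t) (L(t, l) = (l + t)*t = t*(l + t))
Y(I, f) = f*(-1 + f)/I (Y(I, f) = (f*(-1 + f))/I = f*(-1 + f)/I)
O = 126 (O = 9*14 = 126)
O/(-1502 + Y(16, 17)) = 126/(-1502 + 17*(-1 + 17)/16) = 126/(-1502 + 17*(1/16)*16) = 126/(-1502 + 17) = 126/(-1485) = 126*(-1/1485) = -14/165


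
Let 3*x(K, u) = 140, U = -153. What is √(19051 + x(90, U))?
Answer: √171879/3 ≈ 138.19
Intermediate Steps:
x(K, u) = 140/3 (x(K, u) = (⅓)*140 = 140/3)
√(19051 + x(90, U)) = √(19051 + 140/3) = √(57293/3) = √171879/3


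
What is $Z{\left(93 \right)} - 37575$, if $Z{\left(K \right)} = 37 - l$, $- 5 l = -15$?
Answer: $-37541$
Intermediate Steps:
$l = 3$ ($l = \left(- \frac{1}{5}\right) \left(-15\right) = 3$)
$Z{\left(K \right)} = 34$ ($Z{\left(K \right)} = 37 - 3 = 34$)
$Z{\left(93 \right)} - 37575 = 34 - 37575 = -37541$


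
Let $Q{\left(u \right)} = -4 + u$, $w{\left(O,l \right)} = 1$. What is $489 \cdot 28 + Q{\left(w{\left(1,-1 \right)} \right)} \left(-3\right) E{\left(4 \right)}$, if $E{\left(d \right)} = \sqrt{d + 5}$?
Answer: $13719$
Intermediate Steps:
$E{\left(d \right)} = \sqrt{5 + d}$
$489 \cdot 28 + Q{\left(w{\left(1,-1 \right)} \right)} \left(-3\right) E{\left(4 \right)} = 489 \cdot 28 + \left(-4 + 1\right) \left(-3\right) \sqrt{5 + 4} = 13692 + \left(-3\right) \left(-3\right) \sqrt{9} = 13692 + 9 \cdot 3 = 13692 + 27 = 13719$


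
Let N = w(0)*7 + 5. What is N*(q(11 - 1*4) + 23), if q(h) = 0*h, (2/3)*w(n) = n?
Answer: 115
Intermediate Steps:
w(n) = 3*n/2
q(h) = 0
N = 5 (N = ((3/2)*0)*7 + 5 = 0*7 + 5 = 0 + 5 = 5)
N*(q(11 - 1*4) + 23) = 5*(0 + 23) = 5*23 = 115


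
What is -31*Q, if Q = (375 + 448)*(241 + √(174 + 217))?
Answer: -6148633 - 25513*√391 ≈ -6.6531e+6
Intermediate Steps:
Q = 198343 + 823*√391 (Q = 823*(241 + √391) = 198343 + 823*√391 ≈ 2.1462e+5)
-31*Q = -31*(198343 + 823*√391) = -6148633 - 25513*√391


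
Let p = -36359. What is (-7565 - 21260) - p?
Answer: 7534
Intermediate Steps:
(-7565 - 21260) - p = (-7565 - 21260) - 1*(-36359) = -28825 + 36359 = 7534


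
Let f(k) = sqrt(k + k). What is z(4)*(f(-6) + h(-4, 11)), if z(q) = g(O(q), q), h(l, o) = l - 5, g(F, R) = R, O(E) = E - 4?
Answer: -36 + 8*I*sqrt(3) ≈ -36.0 + 13.856*I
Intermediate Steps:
O(E) = -4 + E
f(k) = sqrt(2)*sqrt(k) (f(k) = sqrt(2*k) = sqrt(2)*sqrt(k))
h(l, o) = -5 + l
z(q) = q
z(4)*(f(-6) + h(-4, 11)) = 4*(sqrt(2)*sqrt(-6) + (-5 - 4)) = 4*(sqrt(2)*(I*sqrt(6)) - 9) = 4*(2*I*sqrt(3) - 9) = 4*(-9 + 2*I*sqrt(3)) = -36 + 8*I*sqrt(3)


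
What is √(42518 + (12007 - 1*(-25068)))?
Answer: √79593 ≈ 282.12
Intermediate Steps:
√(42518 + (12007 - 1*(-25068))) = √(42518 + (12007 + 25068)) = √(42518 + 37075) = √79593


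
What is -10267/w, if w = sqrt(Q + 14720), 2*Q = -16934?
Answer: -10267*sqrt(37)/481 ≈ -129.84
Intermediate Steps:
Q = -8467 (Q = (1/2)*(-16934) = -8467)
w = 13*sqrt(37) (w = sqrt(-8467 + 14720) = sqrt(6253) = 13*sqrt(37) ≈ 79.076)
-10267/w = -10267*sqrt(37)/481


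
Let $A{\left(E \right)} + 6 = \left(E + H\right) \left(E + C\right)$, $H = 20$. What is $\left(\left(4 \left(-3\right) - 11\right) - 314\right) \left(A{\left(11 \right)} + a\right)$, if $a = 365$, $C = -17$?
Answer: $-58301$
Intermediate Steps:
$A{\left(E \right)} = -6 + \left(-17 + E\right) \left(20 + E\right)$ ($A{\left(E \right)} = -6 + \left(E + 20\right) \left(E - 17\right) = -6 + \left(20 + E\right) \left(-17 + E\right) = -6 + \left(-17 + E\right) \left(20 + E\right)$)
$\left(\left(4 \left(-3\right) - 11\right) - 314\right) \left(A{\left(11 \right)} + a\right) = \left(\left(4 \left(-3\right) - 11\right) - 314\right) \left(\left(-346 + 11^{2} + 3 \cdot 11\right) + 365\right) = \left(\left(-12 - 11\right) - 314\right) \left(\left(-346 + 121 + 33\right) + 365\right) = \left(-23 - 314\right) \left(-192 + 365\right) = \left(-337\right) 173 = -58301$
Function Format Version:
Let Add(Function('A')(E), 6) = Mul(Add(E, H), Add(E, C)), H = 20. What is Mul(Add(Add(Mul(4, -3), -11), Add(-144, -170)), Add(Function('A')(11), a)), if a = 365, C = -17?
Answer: -58301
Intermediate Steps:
Function('A')(E) = Add(-6, Mul(Add(-17, E), Add(20, E))) (Function('A')(E) = Add(-6, Mul(Add(E, 20), Add(E, -17))) = Add(-6, Mul(Add(20, E), Add(-17, E))) = Add(-6, Mul(Add(-17, E), Add(20, E))))
Mul(Add(Add(Mul(4, -3), -11), Add(-144, -170)), Add(Function('A')(11), a)) = Mul(Add(Add(Mul(4, -3), -11), Add(-144, -170)), Add(Add(-346, Pow(11, 2), Mul(3, 11)), 365)) = Mul(Add(Add(-12, -11), -314), Add(Add(-346, 121, 33), 365)) = Mul(Add(-23, -314), Add(-192, 365)) = Mul(-337, 173) = -58301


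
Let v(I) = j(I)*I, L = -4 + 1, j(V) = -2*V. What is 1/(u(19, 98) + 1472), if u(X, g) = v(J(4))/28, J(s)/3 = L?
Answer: 14/20527 ≈ 0.00068203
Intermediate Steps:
L = -3
J(s) = -9 (J(s) = 3*(-3) = -9)
v(I) = -2*I**2 (v(I) = (-2*I)*I = -2*I**2)
u(X, g) = -81/14 (u(X, g) = -2*(-9)**2/28 = -2*81*(1/28) = -162*1/28 = -81/14)
1/(u(19, 98) + 1472) = 1/(-81/14 + 1472) = 1/(20527/14) = 14/20527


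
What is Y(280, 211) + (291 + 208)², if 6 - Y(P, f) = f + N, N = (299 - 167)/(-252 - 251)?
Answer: 125144520/503 ≈ 2.4880e+5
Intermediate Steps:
N = -132/503 (N = 132/(-503) = 132*(-1/503) = -132/503 ≈ -0.26243)
Y(P, f) = 3150/503 - f (Y(P, f) = 6 - (f - 132/503) = 6 - (-132/503 + f) = 6 + (132/503 - f) = 3150/503 - f)
Y(280, 211) + (291 + 208)² = (3150/503 - 1*211) + (291 + 208)² = (3150/503 - 211) + 499² = -102983/503 + 249001 = 125144520/503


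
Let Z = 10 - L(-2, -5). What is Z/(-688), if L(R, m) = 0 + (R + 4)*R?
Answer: -7/344 ≈ -0.020349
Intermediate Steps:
L(R, m) = R*(4 + R) (L(R, m) = 0 + (4 + R)*R = 0 + R*(4 + R) = R*(4 + R))
Z = 14 (Z = 10 - (-2)*(4 - 2) = 10 - (-2)*2 = 10 - 1*(-4) = 10 + 4 = 14)
Z/(-688) = 14/(-688) = 14*(-1/688) = -7/344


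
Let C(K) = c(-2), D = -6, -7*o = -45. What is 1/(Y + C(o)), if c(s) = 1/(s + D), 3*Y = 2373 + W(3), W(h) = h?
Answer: 8/6335 ≈ 0.0012628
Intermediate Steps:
o = 45/7 (o = -⅐*(-45) = 45/7 ≈ 6.4286)
Y = 792 (Y = (2373 + 3)/3 = (⅓)*2376 = 792)
c(s) = 1/(-6 + s) (c(s) = 1/(s - 6) = 1/(-6 + s))
C(K) = -⅛ (C(K) = 1/(-6 - 2) = 1/(-8) = -⅛)
1/(Y + C(o)) = 1/(792 - ⅛) = 1/(6335/8) = 8/6335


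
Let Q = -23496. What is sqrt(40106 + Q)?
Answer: sqrt(16610) ≈ 128.88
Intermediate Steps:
sqrt(40106 + Q) = sqrt(40106 - 23496) = sqrt(16610)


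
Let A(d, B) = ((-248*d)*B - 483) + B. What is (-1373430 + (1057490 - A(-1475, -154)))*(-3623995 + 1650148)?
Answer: -110570757939759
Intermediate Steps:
A(d, B) = -483 + B - 248*B*d (A(d, B) = (-248*B*d - 483) + B = (-483 - 248*B*d) + B = -483 + B - 248*B*d)
(-1373430 + (1057490 - A(-1475, -154)))*(-3623995 + 1650148) = (-1373430 + (1057490 - (-483 - 154 - 248*(-154)*(-1475))))*(-3623995 + 1650148) = (-1373430 + (1057490 - (-483 - 154 - 56333200)))*(-1973847) = (-1373430 + (1057490 - 1*(-56333837)))*(-1973847) = (-1373430 + (1057490 + 56333837))*(-1973847) = (-1373430 + 57391327)*(-1973847) = 56017897*(-1973847) = -110570757939759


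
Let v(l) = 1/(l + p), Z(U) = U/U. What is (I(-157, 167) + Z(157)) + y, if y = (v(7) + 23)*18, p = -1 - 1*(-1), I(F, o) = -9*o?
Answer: -7598/7 ≈ -1085.4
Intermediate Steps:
Z(U) = 1
p = 0 (p = -1 + 1 = 0)
v(l) = 1/l (v(l) = 1/(l + 0) = 1/l)
y = 2916/7 (y = (1/7 + 23)*18 = (162/7)*18 = 2916/7 ≈ 416.57)
(I(-157, 167) + Z(157)) + y = (-9*167 + 1) + 2916/7 = (-1503 + 1) + 2916/7 = -1502 + 2916/7 = -7598/7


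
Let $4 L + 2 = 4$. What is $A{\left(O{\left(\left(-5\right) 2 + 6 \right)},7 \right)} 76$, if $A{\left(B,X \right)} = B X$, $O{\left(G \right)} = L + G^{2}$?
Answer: $8778$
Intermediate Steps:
$L = \frac{1}{2}$ ($L = - \frac{1}{2} + \frac{1}{4} \cdot 4 = - \frac{1}{2} + 1 = \frac{1}{2} \approx 0.5$)
$O{\left(G \right)} = \frac{1}{2} + G^{2}$
$A{\left(O{\left(\left(-5\right) 2 + 6 \right)},7 \right)} 76 = \left(\frac{1}{2} + \left(\left(-5\right) 2 + 6\right)^{2}\right) 7 \cdot 76 = \left(\frac{1}{2} + \left(-10 + 6\right)^{2}\right) 7 \cdot 76 = \left(\frac{1}{2} + \left(-4\right)^{2}\right) 7 \cdot 76 = \left(\frac{1}{2} + 16\right) 7 \cdot 76 = \frac{33}{2} \cdot 7 \cdot 76 = \frac{231}{2} \cdot 76 = 8778$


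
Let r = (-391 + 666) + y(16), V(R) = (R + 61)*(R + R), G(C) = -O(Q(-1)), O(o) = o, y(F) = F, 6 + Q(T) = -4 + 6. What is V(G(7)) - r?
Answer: 229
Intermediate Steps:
Q(T) = -4 (Q(T) = -6 + (-4 + 6) = -6 + 2 = -4)
G(C) = 4 (G(C) = -1*(-4) = 4)
V(R) = 2*R*(61 + R) (V(R) = (61 + R)*(2*R) = 2*R*(61 + R))
r = 291 (r = (-391 + 666) + 16 = 275 + 16 = 291)
V(G(7)) - r = 2*4*(61 + 4) - 1*291 = 2*4*65 - 291 = 520 - 291 = 229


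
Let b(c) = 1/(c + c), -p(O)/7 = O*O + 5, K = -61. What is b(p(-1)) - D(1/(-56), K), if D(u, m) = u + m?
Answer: 10249/168 ≈ 61.006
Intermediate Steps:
p(O) = -35 - 7*O² (p(O) = -7*(O*O + 5) = -7*(O² + 5) = -7*(5 + O²) = -35 - 7*O²)
b(c) = 1/(2*c)
D(u, m) = m + u
b(p(-1)) - D(1/(-56), K) = 1/(2*(-35 - 7*(-1)²)) - (-61 + 1/(-56)) = 1/(2*(-35 - 7*1)) - (-61 - 1/56) = 1/(2*(-35 - 7)) - 1*(-3417/56) = (½)/(-42) + 3417/56 = (½)*(-1/42) + 3417/56 = -1/84 + 3417/56 = 10249/168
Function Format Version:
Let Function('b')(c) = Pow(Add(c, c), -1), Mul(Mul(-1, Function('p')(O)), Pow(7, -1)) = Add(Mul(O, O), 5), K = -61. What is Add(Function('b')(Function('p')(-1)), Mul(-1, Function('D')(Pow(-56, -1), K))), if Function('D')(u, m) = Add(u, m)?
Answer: Rational(10249, 168) ≈ 61.006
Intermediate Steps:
Function('p')(O) = Add(-35, Mul(-7, Pow(O, 2))) (Function('p')(O) = Mul(-7, Add(Mul(O, O), 5)) = Mul(-7, Add(Pow(O, 2), 5)) = Mul(-7, Add(5, Pow(O, 2))) = Add(-35, Mul(-7, Pow(O, 2))))
Function('b')(c) = Mul(Rational(1, 2), Pow(c, -1)) (Function('b')(c) = Pow(Mul(2, c), -1) = Mul(Rational(1, 2), Pow(c, -1)))
Function('D')(u, m) = Add(m, u)
Add(Function('b')(Function('p')(-1)), Mul(-1, Function('D')(Pow(-56, -1), K))) = Add(Mul(Rational(1, 2), Pow(Add(-35, Mul(-7, Pow(-1, 2))), -1)), Mul(-1, Add(-61, Pow(-56, -1)))) = Add(Mul(Rational(1, 2), Pow(Add(-35, Mul(-7, 1)), -1)), Mul(-1, Add(-61, Rational(-1, 56)))) = Add(Mul(Rational(1, 2), Pow(Add(-35, -7), -1)), Mul(-1, Rational(-3417, 56))) = Add(Mul(Rational(1, 2), Pow(-42, -1)), Rational(3417, 56)) = Add(Mul(Rational(1, 2), Rational(-1, 42)), Rational(3417, 56)) = Add(Rational(-1, 84), Rational(3417, 56)) = Rational(10249, 168)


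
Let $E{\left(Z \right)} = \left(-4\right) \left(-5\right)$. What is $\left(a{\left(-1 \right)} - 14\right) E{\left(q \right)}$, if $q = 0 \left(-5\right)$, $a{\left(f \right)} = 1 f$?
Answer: $-300$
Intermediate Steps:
$a{\left(f \right)} = f$
$q = 0$
$E{\left(Z \right)} = 20$
$\left(a{\left(-1 \right)} - 14\right) E{\left(q \right)} = \left(-1 - 14\right) 20 = \left(-15\right) 20 = -300$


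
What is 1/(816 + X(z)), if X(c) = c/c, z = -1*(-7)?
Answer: 1/817 ≈ 0.0012240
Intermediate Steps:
z = 7
X(c) = 1
1/(816 + X(z)) = 1/(816 + 1) = 1/817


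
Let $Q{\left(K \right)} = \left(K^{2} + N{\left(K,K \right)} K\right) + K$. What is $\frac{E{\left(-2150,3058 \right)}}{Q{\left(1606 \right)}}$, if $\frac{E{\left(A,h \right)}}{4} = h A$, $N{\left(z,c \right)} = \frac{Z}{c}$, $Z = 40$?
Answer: $- \frac{13149400}{1290441} \approx -10.19$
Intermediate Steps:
$N{\left(z,c \right)} = \frac{40}{c}$
$E{\left(A,h \right)} = 4 A h$ ($E{\left(A,h \right)} = 4 h A = 4 A h$)
$Q{\left(K \right)} = 40 + K + K^{2}$ ($Q{\left(K \right)} = \left(K^{2} + \frac{40}{K} K\right) + K = \left(K^{2} + 40\right) + K = \left(40 + K^{2}\right) + K = 40 + K + K^{2}$)
$\frac{E{\left(-2150,3058 \right)}}{Q{\left(1606 \right)}} = \frac{4 \left(-2150\right) 3058}{40 + 1606 \left(1 + 1606\right)} = - \frac{26298800}{40 + 1606 \cdot 1607} = - \frac{26298800}{40 + 2580842} = - \frac{26298800}{2580882} = \left(-26298800\right) \frac{1}{2580882} = - \frac{13149400}{1290441}$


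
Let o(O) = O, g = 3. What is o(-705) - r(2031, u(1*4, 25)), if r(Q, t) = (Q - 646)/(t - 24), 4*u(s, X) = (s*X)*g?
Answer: -37340/51 ≈ -732.16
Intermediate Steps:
u(s, X) = 3*X*s/4 (u(s, X) = ((s*X)*3)/4 = ((X*s)*3)/4 = (3*X*s)/4 = 3*X*s/4)
r(Q, t) = (-646 + Q)/(-24 + t)
o(-705) - r(2031, u(1*4, 25)) = -705 - (-646 + 2031)/(-24 + (¾)*25*(1*4)) = -705 - 1385/(-24 + (¾)*25*4) = -705 - 1385/(-24 + 75) = -705 - 1385/51 = -37340/51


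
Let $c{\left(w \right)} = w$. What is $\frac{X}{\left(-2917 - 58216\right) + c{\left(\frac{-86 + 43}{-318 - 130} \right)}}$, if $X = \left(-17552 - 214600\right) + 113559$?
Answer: $\frac{53129664}{27387541} \approx 1.9399$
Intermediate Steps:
$X = -118593$ ($X = -232152 + 113559 = -118593$)
$\frac{X}{\left(-2917 - 58216\right) + c{\left(\frac{-86 + 43}{-318 - 130} \right)}} = - \frac{118593}{\left(-2917 - 58216\right) + \frac{-86 + 43}{-318 - 130}} = - \frac{118593}{\left(-2917 - 58216\right) - \frac{43}{-448}} = - \frac{118593}{-61133 - - \frac{43}{448}} = - \frac{118593}{-61133 + \frac{43}{448}} = - \frac{118593}{- \frac{27387541}{448}} = \left(-118593\right) \left(- \frac{448}{27387541}\right) = \frac{53129664}{27387541}$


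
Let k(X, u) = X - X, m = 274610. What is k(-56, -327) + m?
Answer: 274610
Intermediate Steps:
k(X, u) = 0
k(-56, -327) + m = 0 + 274610 = 274610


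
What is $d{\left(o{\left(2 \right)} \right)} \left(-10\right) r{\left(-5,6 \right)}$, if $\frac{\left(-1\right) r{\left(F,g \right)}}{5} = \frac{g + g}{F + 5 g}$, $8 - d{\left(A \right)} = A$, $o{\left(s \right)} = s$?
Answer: $144$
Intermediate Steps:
$d{\left(A \right)} = 8 - A$
$r{\left(F,g \right)} = - \frac{10 g}{F + 5 g}$ ($r{\left(F,g \right)} = - 5 \frac{g + g}{F + 5 g} = - 5 \frac{2 g}{F + 5 g} = - \frac{10 g}{F + 5 g}$)
$d{\left(o{\left(2 \right)} \right)} \left(-10\right) r{\left(-5,6 \right)} = \left(8 - 2\right) \left(-10\right) \left(\left(-10\right) 6 \frac{1}{-5 + 5 \cdot 6}\right) = \left(8 - 2\right) \left(-10\right) \left(\left(-10\right) 6 \frac{1}{-5 + 30}\right) = 6 \left(-10\right) \left(\left(-10\right) 6 \cdot \frac{1}{25}\right) = - 60 \left(\left(-10\right) 6 \cdot \frac{1}{25}\right) = \left(-60\right) \left(- \frac{12}{5}\right) = 144$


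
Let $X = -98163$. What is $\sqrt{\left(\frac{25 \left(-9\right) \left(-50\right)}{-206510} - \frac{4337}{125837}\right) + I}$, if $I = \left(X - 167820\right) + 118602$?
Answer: $\frac{i \sqrt{995269387901173610176633}}{2598659887} \approx 383.9 i$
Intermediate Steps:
$I = -147381$ ($I = \left(-98163 - 167820\right) + 118602 = -265983 + 118602 = -147381$)
$\sqrt{\left(\frac{25 \left(-9\right) \left(-50\right)}{-206510} - \frac{4337}{125837}\right) + I} = \sqrt{\left(\frac{25 \left(-9\right) \left(-50\right)}{-206510} - \frac{4337}{125837}\right) - 147381} = \sqrt{\left(\left(-225\right) \left(-50\right) \left(- \frac{1}{206510}\right) - \frac{4337}{125837}\right) - 147381} = \sqrt{\left(11250 \left(- \frac{1}{206510}\right) - \frac{4337}{125837}\right) - 147381} = \sqrt{\left(- \frac{1125}{20651} - \frac{4337}{125837}\right) - 147381} = \sqrt{- \frac{231130012}{2598659887} - 147381} = \sqrt{- \frac{382993323935959}{2598659887}} = \frac{i \sqrt{995269387901173610176633}}{2598659887}$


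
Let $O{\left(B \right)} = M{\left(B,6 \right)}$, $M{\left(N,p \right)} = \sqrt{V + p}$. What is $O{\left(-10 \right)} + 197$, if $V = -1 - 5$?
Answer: $197$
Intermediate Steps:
$V = -6$ ($V = -1 - 5 = -6$)
$M{\left(N,p \right)} = \sqrt{-6 + p}$
$O{\left(B \right)} = 0$ ($O{\left(B \right)} = \sqrt{-6 + 6} = \sqrt{0} = 0$)
$O{\left(-10 \right)} + 197 = 0 + 197 = 197$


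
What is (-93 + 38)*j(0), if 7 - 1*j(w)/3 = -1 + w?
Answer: -1320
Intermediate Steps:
j(w) = 24 - 3*w (j(w) = 21 - 3*(-1 + w) = 21 + (3 - 3*w) = 24 - 3*w)
(-93 + 38)*j(0) = (-93 + 38)*(24 - 3*0) = -55*(24 + 0) = -55*24 = -1320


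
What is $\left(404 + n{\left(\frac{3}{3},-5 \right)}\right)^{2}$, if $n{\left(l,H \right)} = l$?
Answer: $164025$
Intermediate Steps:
$\left(404 + n{\left(\frac{3}{3},-5 \right)}\right)^{2} = \left(404 + \frac{3}{3}\right)^{2} = \left(404 + 3 \cdot \frac{1}{3}\right)^{2} = \left(404 + 1\right)^{2} = 405^{2} = 164025$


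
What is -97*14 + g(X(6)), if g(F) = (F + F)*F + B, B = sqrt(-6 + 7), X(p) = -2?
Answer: -1349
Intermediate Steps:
B = 1 (B = sqrt(1) = 1)
g(F) = 1 + 2*F**2 (g(F) = (F + F)*F + 1 = (2*F)*F + 1 = 2*F**2 + 1 = 1 + 2*F**2)
-97*14 + g(X(6)) = -97*14 + (1 + 2*(-2)**2) = -1358 + (1 + 2*4) = -1358 + (1 + 8) = -1358 + 9 = -1349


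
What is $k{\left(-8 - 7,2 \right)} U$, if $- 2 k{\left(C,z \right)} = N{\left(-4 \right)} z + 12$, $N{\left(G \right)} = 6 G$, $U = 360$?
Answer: $6480$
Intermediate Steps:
$k{\left(C,z \right)} = -6 + 12 z$ ($k{\left(C,z \right)} = - \frac{6 \left(-4\right) z + 12}{2} = - \frac{- 24 z + 12}{2} = - \frac{12 - 24 z}{2} = -6 + 12 z$)
$k{\left(-8 - 7,2 \right)} U = \left(-6 + 12 \cdot 2\right) 360 = \left(-6 + 24\right) 360 = 18 \cdot 360 = 6480$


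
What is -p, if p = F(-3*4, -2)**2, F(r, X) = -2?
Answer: -4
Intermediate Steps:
p = 4 (p = (-2)**2 = 4)
-p = -1*4 = -4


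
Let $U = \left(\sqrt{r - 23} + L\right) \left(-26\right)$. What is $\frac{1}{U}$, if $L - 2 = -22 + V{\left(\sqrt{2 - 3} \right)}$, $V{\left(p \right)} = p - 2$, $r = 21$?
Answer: $\frac{i}{26 \left(1 + \sqrt{2} + 22 i\right)} \approx 0.0017274 + 0.00018957 i$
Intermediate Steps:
$V{\left(p \right)} = -2 + p$ ($V{\left(p \right)} = p - 2 = -2 + p$)
$L = -22 + i$ ($L = 2 - \left(24 - \sqrt{2 - 3}\right) = 2 - \left(24 - i\right) = -22 + i \approx -22.0 + 1.0 i$)
$U = 572 - 26 i - 26 i \sqrt{2}$ ($U = \left(\sqrt{21 - 23} - \left(22 - i\right)\right) \left(-26\right) = \left(\sqrt{-2} - \left(22 - i\right)\right) \left(-26\right) = \left(i \sqrt{2} - \left(22 - i\right)\right) \left(-26\right) = \left(-22 + i + i \sqrt{2}\right) \left(-26\right) = 572 - 26 i - 26 i \sqrt{2} \approx 572.0 - 62.77 i$)
$\frac{1}{U} = \frac{1}{572 - 26 i - 26 i \sqrt{2}}$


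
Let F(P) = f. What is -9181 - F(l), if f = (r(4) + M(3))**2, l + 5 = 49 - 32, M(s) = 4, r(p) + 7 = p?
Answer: -9182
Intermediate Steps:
r(p) = -7 + p
l = 12 (l = -5 + (49 - 32) = -5 + 17 = 12)
f = 1 (f = ((-7 + 4) + 4)**2 = (-3 + 4)**2 = 1**2 = 1)
F(P) = 1
-9181 - F(l) = -9181 - 1*1 = -9181 - 1 = -9182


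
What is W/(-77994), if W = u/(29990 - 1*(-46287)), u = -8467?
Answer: 8467/5949148338 ≈ 1.4232e-6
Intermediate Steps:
W = -8467/76277 (W = -8467/(29990 - 1*(-46287)) = -8467/(29990 + 46287) = -8467/76277 ≈ -0.11100)
W/(-77994) = -8467/76277/(-77994) = -8467/76277*(-1/77994) = 8467/5949148338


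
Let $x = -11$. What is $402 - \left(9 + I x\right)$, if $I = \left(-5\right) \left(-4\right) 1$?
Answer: $613$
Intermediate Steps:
$I = 20$ ($I = 20 \cdot 1 = 20$)
$402 - \left(9 + I x\right) = 402 - \left(9 + 20 \left(-11\right)\right) = 402 - \left(9 - 220\right) = 402 - -211 = 402 + 211 = 613$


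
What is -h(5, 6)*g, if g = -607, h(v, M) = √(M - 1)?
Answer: 607*√5 ≈ 1357.3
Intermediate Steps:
h(v, M) = √(-1 + M)
-h(5, 6)*g = -√(-1 + 6)*(-607) = -√5*(-607) = -(-607)*√5 = 607*√5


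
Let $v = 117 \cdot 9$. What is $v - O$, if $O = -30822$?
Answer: $31875$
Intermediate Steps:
$v = 1053$
$v - O = 1053 - -30822 = 1053 + 30822 = 31875$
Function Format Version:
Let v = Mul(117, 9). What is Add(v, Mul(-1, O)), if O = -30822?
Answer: 31875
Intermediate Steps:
v = 1053
Add(v, Mul(-1, O)) = Add(1053, Mul(-1, -30822)) = Add(1053, 30822) = 31875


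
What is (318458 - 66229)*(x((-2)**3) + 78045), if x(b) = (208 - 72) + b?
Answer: 19717497617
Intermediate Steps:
x(b) = 136 + b
(318458 - 66229)*(x((-2)**3) + 78045) = (318458 - 66229)*((136 + (-2)**3) + 78045) = 252229*((136 - 8) + 78045) = 252229*(128 + 78045) = 252229*78173 = 19717497617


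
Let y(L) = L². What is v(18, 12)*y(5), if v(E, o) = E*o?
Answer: 5400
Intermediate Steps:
v(18, 12)*y(5) = (18*12)*5² = 216*25 = 5400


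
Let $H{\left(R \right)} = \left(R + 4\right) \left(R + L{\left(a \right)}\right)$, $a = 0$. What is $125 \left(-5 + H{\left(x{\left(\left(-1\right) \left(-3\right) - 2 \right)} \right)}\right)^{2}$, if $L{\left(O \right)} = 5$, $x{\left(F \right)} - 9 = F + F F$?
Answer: $6903125$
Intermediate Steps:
$x{\left(F \right)} = 9 + F + F^{2}$ ($x{\left(F \right)} = 9 + \left(F + F F\right) = 9 + \left(F + F^{2}\right) = 9 + F + F^{2}$)
$H{\left(R \right)} = \left(4 + R\right) \left(5 + R\right)$ ($H{\left(R \right)} = \left(R + 4\right) \left(R + 5\right) = \left(4 + R\right) \left(5 + R\right)$)
$125 \left(-5 + H{\left(x{\left(\left(-1\right) \left(-3\right) - 2 \right)} \right)}\right)^{2} = 125 \left(-5 + \left(20 + \left(9 - -1 + \left(\left(-1\right) \left(-3\right) - 2\right)^{2}\right)^{2} + 9 \left(9 - -1 + \left(\left(-1\right) \left(-3\right) - 2\right)^{2}\right)\right)\right)^{2} = 125 \left(-5 + \left(20 + \left(9 + \left(3 - 2\right) + \left(3 - 2\right)^{2}\right)^{2} + 9 \left(9 + \left(3 - 2\right) + \left(3 - 2\right)^{2}\right)\right)\right)^{2} = 125 \left(-5 + \left(20 + \left(9 + 1 + 1^{2}\right)^{2} + 9 \left(9 + 1 + 1^{2}\right)\right)\right)^{2} = 125 \left(-5 + \left(20 + \left(9 + 1 + 1\right)^{2} + 9 \left(9 + 1 + 1\right)\right)\right)^{2} = 125 \left(-5 + \left(20 + 11^{2} + 9 \cdot 11\right)\right)^{2} = 125 \left(-5 + \left(20 + 121 + 99\right)\right)^{2} = 125 \left(-5 + 240\right)^{2} = 125 \cdot 235^{2} = 125 \cdot 55225 = 6903125$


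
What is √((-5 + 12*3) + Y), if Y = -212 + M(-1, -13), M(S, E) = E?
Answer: I*√194 ≈ 13.928*I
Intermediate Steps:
Y = -225 (Y = -212 - 13 = -225)
√((-5 + 12*3) + Y) = √((-5 + 12*3) - 225) = √((-5 + 36) - 225) = √(31 - 225) = √(-194) = I*√194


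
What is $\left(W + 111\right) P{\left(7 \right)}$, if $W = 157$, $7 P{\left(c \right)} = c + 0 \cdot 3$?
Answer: $268$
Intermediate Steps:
$P{\left(c \right)} = \frac{c}{7}$ ($P{\left(c \right)} = \frac{c + 0 \cdot 3}{7} = \frac{c + 0}{7} = \frac{c}{7}$)
$\left(W + 111\right) P{\left(7 \right)} = \left(157 + 111\right) \frac{1}{7} \cdot 7 = 268 \cdot 1 = 268$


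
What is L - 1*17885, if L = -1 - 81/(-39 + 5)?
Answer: -608043/34 ≈ -17884.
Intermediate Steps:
L = 47/34 (L = -1 - 81/(-34) = -1 - 81*(-1/34) = -1 + 81/34 = 47/34 ≈ 1.3824)
L - 1*17885 = 47/34 - 1*17885 = 47/34 - 17885 = -608043/34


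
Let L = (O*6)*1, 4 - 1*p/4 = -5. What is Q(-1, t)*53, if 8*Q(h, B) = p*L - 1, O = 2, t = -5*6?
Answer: 22843/8 ≈ 2855.4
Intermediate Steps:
t = -30
p = 36 (p = 16 - 4*(-5) = 16 + 20 = 36)
L = 12 (L = (2*6)*1 = 12*1 = 12)
Q(h, B) = 431/8 (Q(h, B) = (36*12 - 1)/8 = (432 - 1)/8 = (1/8)*431 = 431/8)
Q(-1, t)*53 = (431/8)*53 = 22843/8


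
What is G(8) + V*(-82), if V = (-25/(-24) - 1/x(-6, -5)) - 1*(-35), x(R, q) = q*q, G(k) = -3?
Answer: -886541/300 ≈ -2955.1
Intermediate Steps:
x(R, q) = q²
V = 21601/600 (V = (-25/(-24) - 1/((-5)²)) - 1*(-35) = (-25*(-1/24) - 1/25) + 35 = (25/24 - 1*1/25) + 35 = (25/24 - 1/25) + 35 = 601/600 + 35 = 21601/600 ≈ 36.002)
G(8) + V*(-82) = -3 + (21601/600)*(-82) = -3 - 885641/300 = -886541/300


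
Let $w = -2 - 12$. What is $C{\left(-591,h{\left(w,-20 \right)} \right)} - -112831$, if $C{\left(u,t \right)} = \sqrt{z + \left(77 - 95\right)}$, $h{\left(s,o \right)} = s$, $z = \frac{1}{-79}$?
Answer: $112831 + \frac{i \sqrt{112417}}{79} \approx 1.1283 \cdot 10^{5} + 4.2441 i$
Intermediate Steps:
$z = - \frac{1}{79} \approx -0.012658$
$w = -14$
$C{\left(u,t \right)} = \frac{i \sqrt{112417}}{79}$ ($C{\left(u,t \right)} = \sqrt{- \frac{1}{79} + \left(77 - 95\right)} = \sqrt{- \frac{1}{79} - 18} = \sqrt{- \frac{1423}{79}} = \frac{i \sqrt{112417}}{79}$)
$C{\left(-591,h{\left(w,-20 \right)} \right)} - -112831 = \frac{i \sqrt{112417}}{79} - -112831 = \frac{i \sqrt{112417}}{79} + 112831 = 112831 + \frac{i \sqrt{112417}}{79}$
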